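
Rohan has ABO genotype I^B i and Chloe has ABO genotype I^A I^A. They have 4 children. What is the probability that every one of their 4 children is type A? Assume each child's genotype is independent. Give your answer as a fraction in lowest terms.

1/16

ABO cross I^B i × I^A I^A → 1/2 A, 1/2 AB.
So P(type A) = 1/2 per child.
All 4 independent: (1/2)^4 = 1/16.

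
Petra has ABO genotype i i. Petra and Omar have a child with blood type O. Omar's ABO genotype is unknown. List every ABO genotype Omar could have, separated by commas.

I^A i, I^B i, i i

For each candidate genotype of Omar, check whether crossing it with i i can produce every observed child phenotype.
  I^A I^A → possible child types {A} ✗
  I^A I^B → possible child types {A, B} ✗
  I^A i → possible child types {O, A} ✓
  I^B I^B → possible child types {B} ✗
  I^B i → possible child types {O, B} ✓
  i i → possible child types {O} ✓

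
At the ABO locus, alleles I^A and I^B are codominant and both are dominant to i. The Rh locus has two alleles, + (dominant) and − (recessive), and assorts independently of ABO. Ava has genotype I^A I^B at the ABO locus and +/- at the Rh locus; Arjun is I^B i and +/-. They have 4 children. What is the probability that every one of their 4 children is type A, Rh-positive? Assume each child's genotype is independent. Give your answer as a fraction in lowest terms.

ABO cross I^A I^B × I^B i → 1/4 A, 1/2 B, 1/4 AB.
Rh cross +/- × +/- → 3/4 Rh+, 1/4 Rh-; so P(type A, Rh-positive) = 1/4 × 3/4 = 3/16 per child.
All 4 independent: (3/16)^4 = 81/65536.

81/65536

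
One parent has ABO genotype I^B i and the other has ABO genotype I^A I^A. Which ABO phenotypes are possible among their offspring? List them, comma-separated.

Gametes from I^B i × I^A I^A give offspring ABO genotypes I^A I^B, I^A i, i.e. phenotypes A, AB.

A, AB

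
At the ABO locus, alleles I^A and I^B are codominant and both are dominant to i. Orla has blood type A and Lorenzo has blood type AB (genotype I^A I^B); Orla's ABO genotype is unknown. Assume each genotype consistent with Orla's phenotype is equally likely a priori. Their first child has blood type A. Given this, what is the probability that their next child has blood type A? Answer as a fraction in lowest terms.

Possible genotypes: Orla ∈ {I^A I^A, I^A i}; Lorenzo ∈ {I^A I^B}.
Weight each parental genotype pair by prior × P(type-A child):
  I^A I^A × I^A I^B: posterior weight 1/2; P(next child type A) = 1/2.
  I^A i × I^A I^B: posterior weight 1/2; P(next child type A) = 1/2.
Weighted sum = 1/2.

1/2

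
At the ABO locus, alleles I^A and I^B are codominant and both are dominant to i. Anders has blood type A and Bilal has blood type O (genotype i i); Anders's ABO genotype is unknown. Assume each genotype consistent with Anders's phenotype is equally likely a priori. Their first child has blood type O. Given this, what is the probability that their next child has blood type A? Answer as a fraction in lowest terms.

Possible genotypes: Anders ∈ {I^A I^A, I^A i}; Bilal ∈ {i i}.
Weight each parental genotype pair by prior × P(type-O child):
  I^A i × i i: posterior weight 1; P(next child type A) = 1/2.
Weighted sum = 1/2.

1/2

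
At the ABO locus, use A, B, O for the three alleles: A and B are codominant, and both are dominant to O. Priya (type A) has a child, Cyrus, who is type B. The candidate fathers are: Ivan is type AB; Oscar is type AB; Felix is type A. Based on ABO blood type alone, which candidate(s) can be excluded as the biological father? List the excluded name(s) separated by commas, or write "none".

Felix

A candidate is excluded only if no genotype consistent with his phenotype could produce a type B child with a type A mother.
Felix (type A): no genotype consistent with that phenotype can produce a type-B child with a type-A mother.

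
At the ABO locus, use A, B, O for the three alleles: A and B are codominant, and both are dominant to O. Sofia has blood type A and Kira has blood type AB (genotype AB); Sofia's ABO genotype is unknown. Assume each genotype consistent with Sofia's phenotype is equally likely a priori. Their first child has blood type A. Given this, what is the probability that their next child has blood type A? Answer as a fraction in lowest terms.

Possible genotypes: Sofia ∈ {AA, AO}; Kira ∈ {AB}.
Weight each parental genotype pair by prior × P(type-A child):
  AA × AB: posterior weight 1/2; P(next child type A) = 1/2.
  AO × AB: posterior weight 1/2; P(next child type A) = 1/2.
Weighted sum = 1/2.

1/2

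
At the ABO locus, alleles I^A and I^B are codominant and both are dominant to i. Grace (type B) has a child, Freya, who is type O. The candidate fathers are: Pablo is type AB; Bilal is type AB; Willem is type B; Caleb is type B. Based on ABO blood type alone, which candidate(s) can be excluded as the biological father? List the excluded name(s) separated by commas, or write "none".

A candidate is excluded only if no genotype consistent with his phenotype could produce a type O child with a type B mother.
Pablo (type AB): no genotype consistent with that phenotype can produce a type-O child with a type-B mother.
Bilal (type AB): no genotype consistent with that phenotype can produce a type-O child with a type-B mother.

Pablo, Bilal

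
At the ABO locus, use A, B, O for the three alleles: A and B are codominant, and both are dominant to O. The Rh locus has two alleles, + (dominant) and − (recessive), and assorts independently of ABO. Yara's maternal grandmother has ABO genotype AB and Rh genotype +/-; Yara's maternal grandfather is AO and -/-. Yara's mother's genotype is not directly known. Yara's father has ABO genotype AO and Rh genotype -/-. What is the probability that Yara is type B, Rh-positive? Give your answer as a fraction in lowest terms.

Yara's mother's ABO genotype from AB × AO: 1/4 AA, 1/4 AB, 1/4 AO, 1/4 BO.
Crossing each possibility with the father AO and summing P(type B): 1/4·0 + 1/4·1/4 + 1/4·0 + 1/4·1/4 = 1/8.
Similarly for Rh via the mother's Rh distribution: P(Rh+) = 1/4.
Independent loci: 1/8 × 1/4 = 1/32.

1/32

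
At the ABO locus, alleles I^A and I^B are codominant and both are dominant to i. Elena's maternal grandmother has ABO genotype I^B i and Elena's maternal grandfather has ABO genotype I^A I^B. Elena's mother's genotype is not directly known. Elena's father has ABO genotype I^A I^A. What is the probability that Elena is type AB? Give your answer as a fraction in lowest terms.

Elena's mother's ABO genotype from I^B i × I^A I^B: 1/4 I^A I^B, 1/4 I^A i, 1/4 I^B I^B, 1/4 I^B i.
Crossing each possibility with the father I^A I^A and summing P(type AB): 1/4·1/2 + 1/4·0 + 1/4·1 + 1/4·1/2 = 1/2.

1/2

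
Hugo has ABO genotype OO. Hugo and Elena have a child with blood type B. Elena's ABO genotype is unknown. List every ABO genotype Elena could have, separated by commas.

AB, BB, BO

For each candidate genotype of Elena, check whether crossing it with OO can produce every observed child phenotype.
  AA → possible child types {A} ✗
  AB → possible child types {A, B} ✓
  AO → possible child types {O, A} ✗
  BB → possible child types {B} ✓
  BO → possible child types {O, B} ✓
  OO → possible child types {O} ✗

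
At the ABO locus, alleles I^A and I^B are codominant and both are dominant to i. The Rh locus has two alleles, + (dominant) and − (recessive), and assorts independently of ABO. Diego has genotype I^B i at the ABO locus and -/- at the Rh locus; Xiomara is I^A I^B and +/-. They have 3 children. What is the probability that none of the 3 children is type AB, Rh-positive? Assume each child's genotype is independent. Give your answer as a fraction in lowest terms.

ABO cross I^B i × I^A I^B → 1/4 A, 1/2 B, 1/4 AB.
Rh cross -/- × +/- → 1/2 Rh+, 1/2 Rh-; so P(type AB, Rh-positive) = 1/4 × 1/2 = 1/8 per child.
P(not type AB, Rh-positive) = 7/8 for one child; (7/8)^3 = 343/512.

343/512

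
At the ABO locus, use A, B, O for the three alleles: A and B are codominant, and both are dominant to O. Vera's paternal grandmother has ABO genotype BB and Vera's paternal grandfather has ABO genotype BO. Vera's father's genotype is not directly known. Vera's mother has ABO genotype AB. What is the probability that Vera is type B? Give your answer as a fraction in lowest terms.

Vera's father's ABO genotype from BB × BO: 1/2 BB, 1/2 BO.
Crossing each possibility with the mother AB and summing P(type B): 1/2·1/2 + 1/2·1/2 = 1/2.

1/2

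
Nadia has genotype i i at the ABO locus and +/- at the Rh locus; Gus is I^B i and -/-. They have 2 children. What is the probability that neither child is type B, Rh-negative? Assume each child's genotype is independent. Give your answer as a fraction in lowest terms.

ABO cross i i × I^B i → 1/2 O, 1/2 B.
Rh cross +/- × -/- → 1/2 Rh+, 1/2 Rh-; so P(type B, Rh-negative) = 1/2 × 1/2 = 1/4 per child.
P(not type B, Rh-negative) = 3/4 for one child; (3/4)^2 = 9/16.

9/16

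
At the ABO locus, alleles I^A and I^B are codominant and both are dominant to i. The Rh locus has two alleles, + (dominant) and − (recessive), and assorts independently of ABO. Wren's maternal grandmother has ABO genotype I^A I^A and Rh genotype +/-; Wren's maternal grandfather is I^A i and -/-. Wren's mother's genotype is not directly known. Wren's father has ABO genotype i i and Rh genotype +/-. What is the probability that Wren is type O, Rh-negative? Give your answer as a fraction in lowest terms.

3/32

Wren's mother's ABO genotype from I^A I^A × I^A i: 1/2 I^A I^A, 1/2 I^A i.
Crossing each possibility with the father i i and summing P(type O): 1/2·0 + 1/2·1/2 = 1/4.
Similarly for Rh via the mother's Rh distribution: P(Rh-) = 3/8.
Independent loci: 1/4 × 3/8 = 3/32.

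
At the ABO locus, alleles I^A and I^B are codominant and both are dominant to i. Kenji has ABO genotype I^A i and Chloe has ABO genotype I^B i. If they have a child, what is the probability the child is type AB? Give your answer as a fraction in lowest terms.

ABO cross I^A i × I^B i → offspring phenotypes: 1/4 O, 1/4 A, 1/4 B, 1/4 AB.
So P(type AB) = 1/4.

1/4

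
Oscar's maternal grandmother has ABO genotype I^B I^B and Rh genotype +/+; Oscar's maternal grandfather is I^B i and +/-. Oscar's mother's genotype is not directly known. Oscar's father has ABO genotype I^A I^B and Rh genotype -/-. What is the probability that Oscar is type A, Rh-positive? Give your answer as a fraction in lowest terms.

Oscar's mother's ABO genotype from I^B I^B × I^B i: 1/2 I^B I^B, 1/2 I^B i.
Crossing each possibility with the father I^A I^B and summing P(type A): 1/2·0 + 1/2·1/4 = 1/8.
Similarly for Rh via the mother's Rh distribution: P(Rh+) = 3/4.
Independent loci: 1/8 × 3/4 = 3/32.

3/32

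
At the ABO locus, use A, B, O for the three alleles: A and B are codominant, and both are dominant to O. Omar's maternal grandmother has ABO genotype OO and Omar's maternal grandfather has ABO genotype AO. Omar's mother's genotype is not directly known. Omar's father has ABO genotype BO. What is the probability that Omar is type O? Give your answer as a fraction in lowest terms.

3/8

Omar's mother's ABO genotype from OO × AO: 1/2 AO, 1/2 OO.
Crossing each possibility with the father BO and summing P(type O): 1/2·1/4 + 1/2·1/2 = 3/8.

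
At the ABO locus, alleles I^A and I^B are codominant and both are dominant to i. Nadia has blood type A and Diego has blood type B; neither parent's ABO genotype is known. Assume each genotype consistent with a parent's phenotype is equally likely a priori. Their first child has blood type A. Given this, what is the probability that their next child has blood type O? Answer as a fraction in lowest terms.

1/12

Possible genotypes: Nadia ∈ {I^A I^A, I^A i}; Diego ∈ {I^B I^B, I^B i}.
Weight each parental genotype pair by prior × P(type-A child):
  I^A I^A × I^B i: posterior weight 2/3; P(next child type O) = 0.
  I^A i × I^B i: posterior weight 1/3; P(next child type O) = 1/4.
Weighted sum = 1/12.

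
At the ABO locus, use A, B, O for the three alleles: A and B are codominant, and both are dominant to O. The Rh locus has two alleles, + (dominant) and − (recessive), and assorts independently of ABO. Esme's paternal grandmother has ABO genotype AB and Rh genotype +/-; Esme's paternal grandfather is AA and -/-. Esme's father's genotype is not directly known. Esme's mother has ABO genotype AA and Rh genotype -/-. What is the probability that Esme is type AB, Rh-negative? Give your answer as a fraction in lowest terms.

3/16

Esme's father's ABO genotype from AB × AA: 1/2 AA, 1/2 AB.
Crossing each possibility with the mother AA and summing P(type AB): 1/2·0 + 1/2·1/2 = 1/4.
Similarly for Rh via the father's Rh distribution: P(Rh-) = 3/4.
Independent loci: 1/4 × 3/4 = 3/16.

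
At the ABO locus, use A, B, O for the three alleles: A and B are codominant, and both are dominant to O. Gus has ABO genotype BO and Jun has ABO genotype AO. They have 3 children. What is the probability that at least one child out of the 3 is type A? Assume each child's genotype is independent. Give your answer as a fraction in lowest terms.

37/64

ABO cross BO × AO → 1/4 O, 1/4 A, 1/4 B, 1/4 AB.
So P(type A) = 1/4 per child.
P(none) = (3/4)^3 = 27/64; P(at least one) = 1 − 27/64 = 37/64.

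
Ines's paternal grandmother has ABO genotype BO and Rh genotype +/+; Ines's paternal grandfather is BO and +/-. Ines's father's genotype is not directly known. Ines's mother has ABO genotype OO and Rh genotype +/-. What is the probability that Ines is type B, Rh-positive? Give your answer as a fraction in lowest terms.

7/16

Ines's father's ABO genotype from BO × BO: 1/4 BB, 1/2 BO, 1/4 OO.
Crossing each possibility with the mother OO and summing P(type B): 1/4·1 + 1/2·1/2 + 1/4·0 = 1/2.
Similarly for Rh via the father's Rh distribution: P(Rh+) = 7/8.
Independent loci: 1/2 × 7/8 = 7/16.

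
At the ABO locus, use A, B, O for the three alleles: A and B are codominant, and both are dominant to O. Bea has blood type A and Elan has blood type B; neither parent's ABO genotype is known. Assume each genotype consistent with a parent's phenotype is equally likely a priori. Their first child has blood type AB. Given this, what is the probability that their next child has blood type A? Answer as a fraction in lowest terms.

5/36

Possible genotypes: Bea ∈ {AA, AO}; Elan ∈ {BB, BO}.
Weight each parental genotype pair by prior × P(type-AB child):
  AA × BB: posterior weight 4/9; P(next child type A) = 0.
  AA × BO: posterior weight 2/9; P(next child type A) = 1/2.
  AO × BB: posterior weight 2/9; P(next child type A) = 0.
  AO × BO: posterior weight 1/9; P(next child type A) = 1/4.
Weighted sum = 5/36.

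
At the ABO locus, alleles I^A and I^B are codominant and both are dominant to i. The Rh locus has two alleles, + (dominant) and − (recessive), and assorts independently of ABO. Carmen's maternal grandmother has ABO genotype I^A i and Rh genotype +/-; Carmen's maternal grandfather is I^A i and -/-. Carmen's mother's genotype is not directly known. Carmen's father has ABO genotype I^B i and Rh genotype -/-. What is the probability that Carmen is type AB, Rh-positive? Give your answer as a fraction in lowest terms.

1/16

Carmen's mother's ABO genotype from I^A i × I^A i: 1/4 I^A I^A, 1/2 I^A i, 1/4 i i.
Crossing each possibility with the father I^B i and summing P(type AB): 1/4·1/2 + 1/2·1/4 + 1/4·0 = 1/4.
Similarly for Rh via the mother's Rh distribution: P(Rh+) = 1/4.
Independent loci: 1/4 × 1/4 = 1/16.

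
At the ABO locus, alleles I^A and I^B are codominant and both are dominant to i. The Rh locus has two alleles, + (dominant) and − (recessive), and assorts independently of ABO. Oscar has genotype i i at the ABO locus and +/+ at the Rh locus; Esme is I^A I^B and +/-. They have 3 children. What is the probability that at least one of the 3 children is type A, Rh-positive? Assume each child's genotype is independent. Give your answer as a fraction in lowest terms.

7/8

ABO cross i i × I^A I^B → 1/2 A, 1/2 B.
Rh cross +/+ × +/- → 1 Rh+; so P(type A, Rh-positive) = 1/2 × 1 = 1/2 per child.
P(none) = (1/2)^3 = 1/8; P(at least one) = 1 − 1/8 = 7/8.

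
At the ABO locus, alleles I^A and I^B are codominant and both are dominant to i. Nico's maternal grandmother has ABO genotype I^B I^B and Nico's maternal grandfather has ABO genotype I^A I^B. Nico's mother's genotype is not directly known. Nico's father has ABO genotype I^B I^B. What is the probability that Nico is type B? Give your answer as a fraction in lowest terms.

Nico's mother's ABO genotype from I^B I^B × I^A I^B: 1/2 I^A I^B, 1/2 I^B I^B.
Crossing each possibility with the father I^B I^B and summing P(type B): 1/2·1/2 + 1/2·1 = 3/4.

3/4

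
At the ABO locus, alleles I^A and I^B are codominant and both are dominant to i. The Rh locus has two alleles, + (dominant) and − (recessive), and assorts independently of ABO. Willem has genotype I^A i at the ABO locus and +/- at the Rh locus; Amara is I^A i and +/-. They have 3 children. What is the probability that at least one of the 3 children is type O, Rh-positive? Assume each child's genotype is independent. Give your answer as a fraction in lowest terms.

ABO cross I^A i × I^A i → 1/4 O, 3/4 A.
Rh cross +/- × +/- → 3/4 Rh+, 1/4 Rh-; so P(type O, Rh-positive) = 1/4 × 3/4 = 3/16 per child.
P(none) = (13/16)^3 = 2197/4096; P(at least one) = 1 − 2197/4096 = 1899/4096.

1899/4096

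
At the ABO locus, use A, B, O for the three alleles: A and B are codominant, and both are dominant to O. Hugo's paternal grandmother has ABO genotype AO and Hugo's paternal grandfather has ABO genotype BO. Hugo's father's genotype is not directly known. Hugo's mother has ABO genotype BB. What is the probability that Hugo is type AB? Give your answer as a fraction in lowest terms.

1/4

Hugo's father's ABO genotype from AO × BO: 1/4 AB, 1/4 AO, 1/4 BO, 1/4 OO.
Crossing each possibility with the mother BB and summing P(type AB): 1/4·1/2 + 1/4·1/2 + 1/4·0 + 1/4·0 = 1/4.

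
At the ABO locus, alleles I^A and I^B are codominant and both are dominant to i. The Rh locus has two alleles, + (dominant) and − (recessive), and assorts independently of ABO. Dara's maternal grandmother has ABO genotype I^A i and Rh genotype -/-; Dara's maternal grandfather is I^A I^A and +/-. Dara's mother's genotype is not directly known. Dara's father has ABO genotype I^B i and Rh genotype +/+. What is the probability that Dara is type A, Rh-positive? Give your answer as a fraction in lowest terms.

Dara's mother's ABO genotype from I^A i × I^A I^A: 1/2 I^A I^A, 1/2 I^A i.
Crossing each possibility with the father I^B i and summing P(type A): 1/2·1/2 + 1/2·1/4 = 3/8.
Similarly for Rh via the mother's Rh distribution: P(Rh+) = 1.
Independent loci: 3/8 × 1 = 3/8.

3/8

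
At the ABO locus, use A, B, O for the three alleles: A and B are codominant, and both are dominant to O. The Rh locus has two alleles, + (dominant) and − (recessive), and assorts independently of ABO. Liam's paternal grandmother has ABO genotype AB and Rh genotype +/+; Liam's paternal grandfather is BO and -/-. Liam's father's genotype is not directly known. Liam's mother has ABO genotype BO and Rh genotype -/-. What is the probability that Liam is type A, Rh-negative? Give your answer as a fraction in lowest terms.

Liam's father's ABO genotype from AB × BO: 1/4 AB, 1/4 AO, 1/4 BB, 1/4 BO.
Crossing each possibility with the mother BO and summing P(type A): 1/4·1/4 + 1/4·1/4 + 1/4·0 + 1/4·0 = 1/8.
Similarly for Rh via the father's Rh distribution: P(Rh-) = 1/2.
Independent loci: 1/8 × 1/2 = 1/16.

1/16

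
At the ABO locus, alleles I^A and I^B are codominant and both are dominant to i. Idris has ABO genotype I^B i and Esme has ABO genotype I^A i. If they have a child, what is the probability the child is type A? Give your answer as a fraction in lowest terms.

ABO cross I^B i × I^A i → offspring phenotypes: 1/4 O, 1/4 A, 1/4 B, 1/4 AB.
So P(type A) = 1/4.

1/4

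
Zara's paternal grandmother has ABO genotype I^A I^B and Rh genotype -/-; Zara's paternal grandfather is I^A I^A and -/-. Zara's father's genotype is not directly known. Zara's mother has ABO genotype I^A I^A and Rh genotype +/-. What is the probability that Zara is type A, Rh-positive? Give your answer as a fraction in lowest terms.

Zara's father's ABO genotype from I^A I^B × I^A I^A: 1/2 I^A I^A, 1/2 I^A I^B.
Crossing each possibility with the mother I^A I^A and summing P(type A): 1/2·1 + 1/2·1/2 = 3/4.
Similarly for Rh via the father's Rh distribution: P(Rh+) = 1/2.
Independent loci: 3/4 × 1/2 = 3/8.

3/8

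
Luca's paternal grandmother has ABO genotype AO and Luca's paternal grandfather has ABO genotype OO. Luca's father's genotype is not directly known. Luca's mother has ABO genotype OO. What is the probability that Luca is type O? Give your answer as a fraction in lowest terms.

3/4

Luca's father's ABO genotype from AO × OO: 1/2 AO, 1/2 OO.
Crossing each possibility with the mother OO and summing P(type O): 1/2·1/2 + 1/2·1 = 3/4.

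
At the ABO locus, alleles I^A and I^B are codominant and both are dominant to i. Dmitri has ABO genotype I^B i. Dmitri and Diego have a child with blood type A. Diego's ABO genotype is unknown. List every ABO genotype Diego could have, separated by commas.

I^A I^A, I^A I^B, I^A i

For each candidate genotype of Diego, check whether crossing it with I^B i can produce every observed child phenotype.
  I^A I^A → possible child types {A, AB} ✓
  I^A I^B → possible child types {A, B, AB} ✓
  I^A i → possible child types {O, A, B, AB} ✓
  I^B I^B → possible child types {B} ✗
  I^B i → possible child types {O, B} ✗
  i i → possible child types {O, B} ✗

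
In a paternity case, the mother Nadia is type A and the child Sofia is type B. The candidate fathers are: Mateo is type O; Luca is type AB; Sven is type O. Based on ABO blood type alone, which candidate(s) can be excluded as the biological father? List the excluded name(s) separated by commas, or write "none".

Mateo, Sven

A candidate is excluded only if no genotype consistent with his phenotype could produce a type B child with a type A mother.
Mateo (type O): no genotype consistent with that phenotype can produce a type-B child with a type-A mother.
Sven (type O): no genotype consistent with that phenotype can produce a type-B child with a type-A mother.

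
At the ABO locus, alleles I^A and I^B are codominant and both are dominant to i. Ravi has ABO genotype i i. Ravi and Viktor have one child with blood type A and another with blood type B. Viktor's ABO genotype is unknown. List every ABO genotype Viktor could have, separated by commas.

For each candidate genotype of Viktor, check whether crossing it with i i can produce every observed child phenotype.
  I^A I^A → possible child types {A} ✗
  I^A I^B → possible child types {A, B} ✓
  I^A i → possible child types {O, A} ✗
  I^B I^B → possible child types {B} ✗
  I^B i → possible child types {O, B} ✗
  i i → possible child types {O} ✗

I^A I^B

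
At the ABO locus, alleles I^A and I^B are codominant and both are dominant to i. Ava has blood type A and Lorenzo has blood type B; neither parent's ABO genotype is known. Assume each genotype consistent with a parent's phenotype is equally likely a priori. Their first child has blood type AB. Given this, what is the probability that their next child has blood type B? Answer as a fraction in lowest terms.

Possible genotypes: Ava ∈ {I^A I^A, I^A i}; Lorenzo ∈ {I^B I^B, I^B i}.
Weight each parental genotype pair by prior × P(type-AB child):
  I^A I^A × I^B I^B: posterior weight 4/9; P(next child type B) = 0.
  I^A I^A × I^B i: posterior weight 2/9; P(next child type B) = 0.
  I^A i × I^B I^B: posterior weight 2/9; P(next child type B) = 1/2.
  I^A i × I^B i: posterior weight 1/9; P(next child type B) = 1/4.
Weighted sum = 5/36.

5/36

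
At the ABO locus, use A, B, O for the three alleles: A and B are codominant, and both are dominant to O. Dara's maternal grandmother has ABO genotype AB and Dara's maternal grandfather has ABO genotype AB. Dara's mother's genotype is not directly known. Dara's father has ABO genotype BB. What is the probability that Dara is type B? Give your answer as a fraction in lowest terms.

Dara's mother's ABO genotype from AB × AB: 1/4 AA, 1/2 AB, 1/4 BB.
Crossing each possibility with the father BB and summing P(type B): 1/4·0 + 1/2·1/2 + 1/4·1 = 1/2.

1/2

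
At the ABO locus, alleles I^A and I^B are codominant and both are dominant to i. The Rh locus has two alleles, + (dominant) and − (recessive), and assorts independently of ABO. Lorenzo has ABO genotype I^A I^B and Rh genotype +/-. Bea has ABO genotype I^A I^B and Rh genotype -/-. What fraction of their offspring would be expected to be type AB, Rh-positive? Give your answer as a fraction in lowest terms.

1/4

ABO cross I^A I^B × I^A I^B → offspring phenotypes: 1/4 A, 1/4 B, 1/2 AB.
Rh cross +/- × -/- → 1/2 Rh+, 1/2 Rh-.
Independent loci: P(type AB, Rh-positive) = 1/2 × 1/2 = 1/4.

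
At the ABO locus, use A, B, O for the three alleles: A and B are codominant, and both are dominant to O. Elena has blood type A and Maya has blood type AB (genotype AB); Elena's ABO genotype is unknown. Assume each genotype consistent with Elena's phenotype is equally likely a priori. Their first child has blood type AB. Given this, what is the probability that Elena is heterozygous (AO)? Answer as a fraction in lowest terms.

Possible genotypes: Elena ∈ {AA, AO}; Maya ∈ {AB}.
Weight each parental genotype pair by prior × P(type-AB child):
  AA × AB: posterior weight 2/3.
  AO × AB: posterior weight 1/3.
Sum the posterior weight over pairs where Elena is AO: 1/3.

1/3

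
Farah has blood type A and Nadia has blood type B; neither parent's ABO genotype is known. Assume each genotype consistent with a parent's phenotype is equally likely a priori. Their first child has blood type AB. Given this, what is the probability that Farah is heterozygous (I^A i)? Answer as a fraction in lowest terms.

1/3

Possible genotypes: Farah ∈ {I^A I^A, I^A i}; Nadia ∈ {I^B I^B, I^B i}.
Weight each parental genotype pair by prior × P(type-AB child):
  I^A I^A × I^B I^B: posterior weight 4/9.
  I^A I^A × I^B i: posterior weight 2/9.
  I^A i × I^B I^B: posterior weight 2/9.
  I^A i × I^B i: posterior weight 1/9.
Sum the posterior weight over pairs where Farah is I^A i: 1/3.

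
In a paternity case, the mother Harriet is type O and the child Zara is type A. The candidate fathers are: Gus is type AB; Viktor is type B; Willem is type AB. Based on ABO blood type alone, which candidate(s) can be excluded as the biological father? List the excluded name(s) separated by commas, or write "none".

A candidate is excluded only if no genotype consistent with his phenotype could produce a type A child with a type O mother.
Viktor (type B): no genotype consistent with that phenotype can produce a type-A child with a type-O mother.

Viktor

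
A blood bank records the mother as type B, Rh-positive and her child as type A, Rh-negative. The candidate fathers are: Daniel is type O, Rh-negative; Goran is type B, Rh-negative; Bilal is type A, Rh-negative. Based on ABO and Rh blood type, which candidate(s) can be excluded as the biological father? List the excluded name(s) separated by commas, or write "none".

A candidate is excluded only if no genotype consistent with his phenotype could produce a type A, Rh-negative child with a type B, Rh-positive mother.
Daniel (type O, Rh-): no genotype consistent with that phenotype can produce a type-A Rh- child with a type-B mother.
Goran (type B, Rh-): no genotype consistent with that phenotype can produce a type-A Rh- child with a type-B mother.

Daniel, Goran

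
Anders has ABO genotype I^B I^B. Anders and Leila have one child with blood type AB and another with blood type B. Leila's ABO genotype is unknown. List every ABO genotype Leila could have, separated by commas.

I^A I^B, I^A i

For each candidate genotype of Leila, check whether crossing it with I^B I^B can produce every observed child phenotype.
  I^A I^A → possible child types {AB} ✗
  I^A I^B → possible child types {B, AB} ✓
  I^A i → possible child types {B, AB} ✓
  I^B I^B → possible child types {B} ✗
  I^B i → possible child types {B} ✗
  i i → possible child types {B} ✗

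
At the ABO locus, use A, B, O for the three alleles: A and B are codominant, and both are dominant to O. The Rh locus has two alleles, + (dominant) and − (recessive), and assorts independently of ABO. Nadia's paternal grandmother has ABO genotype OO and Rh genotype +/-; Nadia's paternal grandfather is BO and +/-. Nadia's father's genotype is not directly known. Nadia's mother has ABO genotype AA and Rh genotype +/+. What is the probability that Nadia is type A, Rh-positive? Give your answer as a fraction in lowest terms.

3/4

Nadia's father's ABO genotype from OO × BO: 1/2 BO, 1/2 OO.
Crossing each possibility with the mother AA and summing P(type A): 1/2·1/2 + 1/2·1 = 3/4.
Similarly for Rh via the father's Rh distribution: P(Rh+) = 1.
Independent loci: 3/4 × 1 = 3/4.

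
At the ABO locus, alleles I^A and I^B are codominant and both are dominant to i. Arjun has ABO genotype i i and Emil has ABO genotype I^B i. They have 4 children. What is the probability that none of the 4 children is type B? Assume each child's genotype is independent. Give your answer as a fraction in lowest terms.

1/16

ABO cross i i × I^B i → 1/2 O, 1/2 B.
So P(type B) = 1/2 per child.
P(not type B) = 1/2 for one child; (1/2)^4 = 1/16.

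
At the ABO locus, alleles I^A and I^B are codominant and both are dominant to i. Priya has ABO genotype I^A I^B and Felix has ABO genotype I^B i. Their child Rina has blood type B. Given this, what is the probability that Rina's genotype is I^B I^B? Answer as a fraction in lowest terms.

1/2

Cross I^A I^B × I^B i → 1/4 I^A I^B, 1/4 I^A i, 1/4 I^B I^B, 1/4 I^B i.
Type-B genotypes among offspring: I^B I^B (1/4), I^B i (1/4); total 1/2.
P(I^B I^B | type B) = (1/4) / (1/2) = 1/2.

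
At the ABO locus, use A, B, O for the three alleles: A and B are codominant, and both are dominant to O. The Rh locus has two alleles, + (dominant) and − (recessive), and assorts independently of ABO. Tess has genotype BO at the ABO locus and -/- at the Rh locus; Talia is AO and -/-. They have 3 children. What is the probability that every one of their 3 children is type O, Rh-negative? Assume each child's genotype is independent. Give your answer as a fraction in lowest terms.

ABO cross BO × AO → 1/4 O, 1/4 A, 1/4 B, 1/4 AB.
Rh cross -/- × -/- → 1 Rh-; so P(type O, Rh-negative) = 1/4 × 1 = 1/4 per child.
All 3 independent: (1/4)^3 = 1/64.

1/64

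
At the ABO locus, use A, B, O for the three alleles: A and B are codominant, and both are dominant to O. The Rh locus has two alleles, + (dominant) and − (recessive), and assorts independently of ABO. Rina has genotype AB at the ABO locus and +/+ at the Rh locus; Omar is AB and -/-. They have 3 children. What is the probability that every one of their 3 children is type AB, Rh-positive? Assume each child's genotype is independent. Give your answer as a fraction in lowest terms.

ABO cross AB × AB → 1/4 A, 1/4 B, 1/2 AB.
Rh cross +/+ × -/- → 1 Rh+; so P(type AB, Rh-positive) = 1/2 × 1 = 1/2 per child.
All 3 independent: (1/2)^3 = 1/8.

1/8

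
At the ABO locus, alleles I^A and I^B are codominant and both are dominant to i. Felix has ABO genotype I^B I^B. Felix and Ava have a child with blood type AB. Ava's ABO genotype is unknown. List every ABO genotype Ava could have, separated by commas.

For each candidate genotype of Ava, check whether crossing it with I^B I^B can produce every observed child phenotype.
  I^A I^A → possible child types {AB} ✓
  I^A I^B → possible child types {B, AB} ✓
  I^A i → possible child types {B, AB} ✓
  I^B I^B → possible child types {B} ✗
  I^B i → possible child types {B} ✗
  i i → possible child types {B} ✗

I^A I^A, I^A I^B, I^A i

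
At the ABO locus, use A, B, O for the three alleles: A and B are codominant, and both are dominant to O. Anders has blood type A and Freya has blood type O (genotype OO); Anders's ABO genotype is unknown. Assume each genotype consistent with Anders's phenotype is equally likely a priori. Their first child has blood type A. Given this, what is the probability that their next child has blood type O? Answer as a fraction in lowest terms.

1/6

Possible genotypes: Anders ∈ {AA, AO}; Freya ∈ {OO}.
Weight each parental genotype pair by prior × P(type-A child):
  AA × OO: posterior weight 2/3; P(next child type O) = 0.
  AO × OO: posterior weight 1/3; P(next child type O) = 1/2.
Weighted sum = 1/6.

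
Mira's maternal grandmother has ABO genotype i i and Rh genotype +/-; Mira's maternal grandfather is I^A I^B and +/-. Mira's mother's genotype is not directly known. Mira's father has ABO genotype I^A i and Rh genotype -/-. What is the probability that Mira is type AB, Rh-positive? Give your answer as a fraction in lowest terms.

Mira's mother's ABO genotype from i i × I^A I^B: 1/2 I^A i, 1/2 I^B i.
Crossing each possibility with the father I^A i and summing P(type AB): 1/2·0 + 1/2·1/4 = 1/8.
Similarly for Rh via the mother's Rh distribution: P(Rh+) = 1/2.
Independent loci: 1/8 × 1/2 = 1/16.

1/16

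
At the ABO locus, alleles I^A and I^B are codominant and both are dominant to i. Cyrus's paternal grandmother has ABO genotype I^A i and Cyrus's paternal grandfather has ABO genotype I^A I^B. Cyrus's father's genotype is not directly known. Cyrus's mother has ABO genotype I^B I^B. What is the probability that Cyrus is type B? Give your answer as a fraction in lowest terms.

Cyrus's father's ABO genotype from I^A i × I^A I^B: 1/4 I^A I^A, 1/4 I^A I^B, 1/4 I^A i, 1/4 I^B i.
Crossing each possibility with the mother I^B I^B and summing P(type B): 1/4·0 + 1/4·1/2 + 1/4·1/2 + 1/4·1 = 1/2.

1/2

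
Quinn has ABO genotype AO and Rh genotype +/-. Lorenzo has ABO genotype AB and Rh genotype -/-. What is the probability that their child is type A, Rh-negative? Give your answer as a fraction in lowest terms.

ABO cross AO × AB → offspring phenotypes: 1/2 A, 1/4 B, 1/4 AB.
Rh cross +/- × -/- → 1/2 Rh+, 1/2 Rh-.
Independent loci: P(type A, Rh-negative) = 1/2 × 1/2 = 1/4.

1/4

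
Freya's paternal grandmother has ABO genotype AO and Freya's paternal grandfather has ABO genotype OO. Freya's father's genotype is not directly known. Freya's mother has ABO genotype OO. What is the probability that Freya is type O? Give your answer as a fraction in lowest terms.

3/4

Freya's father's ABO genotype from AO × OO: 1/2 AO, 1/2 OO.
Crossing each possibility with the mother OO and summing P(type O): 1/2·1/2 + 1/2·1 = 3/4.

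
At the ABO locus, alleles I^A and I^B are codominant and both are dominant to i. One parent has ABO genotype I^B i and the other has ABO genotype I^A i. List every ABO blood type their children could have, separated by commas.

Gametes from I^B i × I^A i give offspring ABO genotypes I^A I^B, I^A i, I^B i, i i, i.e. phenotypes O, A, B, AB.

O, A, B, AB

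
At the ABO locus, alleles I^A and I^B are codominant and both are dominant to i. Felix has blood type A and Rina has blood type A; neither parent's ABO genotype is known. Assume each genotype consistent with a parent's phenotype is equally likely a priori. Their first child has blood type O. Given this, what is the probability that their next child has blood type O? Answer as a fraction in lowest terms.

Possible genotypes: Felix ∈ {I^A I^A, I^A i}; Rina ∈ {I^A I^A, I^A i}.
Weight each parental genotype pair by prior × P(type-O child):
  I^A i × I^A i: posterior weight 1; P(next child type O) = 1/4.
Weighted sum = 1/4.

1/4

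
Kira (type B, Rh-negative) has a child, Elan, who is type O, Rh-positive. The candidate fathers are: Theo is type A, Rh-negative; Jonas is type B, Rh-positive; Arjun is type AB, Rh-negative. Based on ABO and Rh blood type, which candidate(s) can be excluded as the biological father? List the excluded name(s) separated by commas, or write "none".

Theo, Arjun

A candidate is excluded only if no genotype consistent with his phenotype could produce a type O, Rh-positive child with a type B, Rh-negative mother.
Theo (type A, Rh-): no genotype consistent with that phenotype can produce a type-O Rh+ child with a type-B mother.
Arjun (type AB, Rh-): no genotype consistent with that phenotype can produce a type-O Rh+ child with a type-B mother.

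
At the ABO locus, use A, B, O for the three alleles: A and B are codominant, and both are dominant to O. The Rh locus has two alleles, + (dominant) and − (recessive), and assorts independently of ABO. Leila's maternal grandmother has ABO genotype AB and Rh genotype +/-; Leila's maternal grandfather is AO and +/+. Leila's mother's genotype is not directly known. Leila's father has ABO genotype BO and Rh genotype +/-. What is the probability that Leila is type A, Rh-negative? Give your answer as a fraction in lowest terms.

Leila's mother's ABO genotype from AB × AO: 1/4 AA, 1/4 AB, 1/4 AO, 1/4 BO.
Crossing each possibility with the father BO and summing P(type A): 1/4·1/2 + 1/4·1/4 + 1/4·1/4 + 1/4·0 = 1/4.
Similarly for Rh via the mother's Rh distribution: P(Rh-) = 1/8.
Independent loci: 1/4 × 1/8 = 1/32.

1/32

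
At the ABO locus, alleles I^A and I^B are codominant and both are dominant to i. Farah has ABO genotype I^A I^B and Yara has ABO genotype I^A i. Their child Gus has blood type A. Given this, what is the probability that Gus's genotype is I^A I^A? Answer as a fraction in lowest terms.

Cross I^A I^B × I^A i → 1/4 I^A I^A, 1/4 I^A I^B, 1/4 I^A i, 1/4 I^B i.
Type-A genotypes among offspring: I^A I^A (1/4), I^A i (1/4); total 1/2.
P(I^A I^A | type A) = (1/4) / (1/2) = 1/2.

1/2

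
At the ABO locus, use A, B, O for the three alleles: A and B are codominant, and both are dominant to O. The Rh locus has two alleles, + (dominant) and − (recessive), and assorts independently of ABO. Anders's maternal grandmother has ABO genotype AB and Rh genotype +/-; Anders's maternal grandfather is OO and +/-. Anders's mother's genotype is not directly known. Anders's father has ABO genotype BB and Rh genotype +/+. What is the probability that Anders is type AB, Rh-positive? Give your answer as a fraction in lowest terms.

1/4

Anders's mother's ABO genotype from AB × OO: 1/2 AO, 1/2 BO.
Crossing each possibility with the father BB and summing P(type AB): 1/2·1/2 + 1/2·0 = 1/4.
Similarly for Rh via the mother's Rh distribution: P(Rh+) = 1.
Independent loci: 1/4 × 1 = 1/4.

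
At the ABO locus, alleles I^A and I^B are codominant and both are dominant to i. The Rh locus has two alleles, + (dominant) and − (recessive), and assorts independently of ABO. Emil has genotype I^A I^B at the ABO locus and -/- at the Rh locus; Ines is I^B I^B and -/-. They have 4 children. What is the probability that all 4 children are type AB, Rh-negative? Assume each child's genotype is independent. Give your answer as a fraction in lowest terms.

ABO cross I^A I^B × I^B I^B → 1/2 B, 1/2 AB.
Rh cross -/- × -/- → 1 Rh-; so P(type AB, Rh-negative) = 1/2 × 1 = 1/2 per child.
All 4 independent: (1/2)^4 = 1/16.

1/16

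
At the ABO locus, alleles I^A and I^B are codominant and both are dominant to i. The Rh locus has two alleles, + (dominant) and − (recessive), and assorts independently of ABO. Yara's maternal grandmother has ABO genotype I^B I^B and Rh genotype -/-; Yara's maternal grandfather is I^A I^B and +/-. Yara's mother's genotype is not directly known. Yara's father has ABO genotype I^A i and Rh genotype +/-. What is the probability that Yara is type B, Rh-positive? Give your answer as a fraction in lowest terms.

15/64

Yara's mother's ABO genotype from I^B I^B × I^A I^B: 1/2 I^A I^B, 1/2 I^B I^B.
Crossing each possibility with the father I^A i and summing P(type B): 1/2·1/4 + 1/2·1/2 = 3/8.
Similarly for Rh via the mother's Rh distribution: P(Rh+) = 5/8.
Independent loci: 3/8 × 5/8 = 15/64.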